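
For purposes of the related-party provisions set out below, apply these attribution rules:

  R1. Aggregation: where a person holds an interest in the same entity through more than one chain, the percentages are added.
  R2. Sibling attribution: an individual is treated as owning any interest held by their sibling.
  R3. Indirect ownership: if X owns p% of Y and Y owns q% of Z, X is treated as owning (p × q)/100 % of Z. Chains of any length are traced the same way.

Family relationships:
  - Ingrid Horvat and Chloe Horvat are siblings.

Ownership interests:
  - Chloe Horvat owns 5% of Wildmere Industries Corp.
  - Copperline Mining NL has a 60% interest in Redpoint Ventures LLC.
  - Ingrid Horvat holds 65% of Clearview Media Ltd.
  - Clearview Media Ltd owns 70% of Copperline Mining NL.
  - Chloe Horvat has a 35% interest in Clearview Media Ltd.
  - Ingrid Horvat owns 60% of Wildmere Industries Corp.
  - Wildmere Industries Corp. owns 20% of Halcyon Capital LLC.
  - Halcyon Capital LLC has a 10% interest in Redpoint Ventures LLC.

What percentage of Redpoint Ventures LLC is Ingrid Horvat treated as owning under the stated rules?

By sibling attribution (R2), Ingrid Horvat is treated as also owning Chloe Horvat's interest in Wildmere Industries Corp, giving 60% + 5% = 65%.
By sibling attribution (R2), Ingrid Horvat is treated as also owning Chloe Horvat's interest in Clearview Media Ltd, giving 65% + 35% = 100%.
Chain via Wildmere Industries Corp. → Halcyon Capital LLC (R3): 65% × 20% × 10% = 1.3% of Redpoint Ventures LLC.
Chain via Clearview Media Ltd → Copperline Mining NL (R3): 100% × 70% × 60% = 42% of Redpoint Ventures LLC.
Aggregating (R1): 1.3% + 42% = 43.3%.

43.3%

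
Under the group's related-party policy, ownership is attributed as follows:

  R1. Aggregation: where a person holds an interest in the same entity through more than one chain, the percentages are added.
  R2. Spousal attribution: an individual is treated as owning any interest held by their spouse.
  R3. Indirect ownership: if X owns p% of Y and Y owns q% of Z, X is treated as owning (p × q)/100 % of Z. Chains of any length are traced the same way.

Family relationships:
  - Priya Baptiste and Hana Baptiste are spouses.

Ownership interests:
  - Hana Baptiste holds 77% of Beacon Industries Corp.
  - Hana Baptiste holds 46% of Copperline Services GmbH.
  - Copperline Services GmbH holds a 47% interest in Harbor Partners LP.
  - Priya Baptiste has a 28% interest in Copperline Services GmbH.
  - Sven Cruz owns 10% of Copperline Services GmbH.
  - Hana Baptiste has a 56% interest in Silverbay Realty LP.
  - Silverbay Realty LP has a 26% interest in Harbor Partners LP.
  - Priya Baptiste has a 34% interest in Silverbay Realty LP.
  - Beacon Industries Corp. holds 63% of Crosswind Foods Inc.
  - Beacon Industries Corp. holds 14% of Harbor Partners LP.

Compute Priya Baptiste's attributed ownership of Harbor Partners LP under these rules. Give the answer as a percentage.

68.96%

By spousal attribution (R2), Priya Baptiste is treated as also owning Hana Baptiste's interest in Copperline Services GmbH, giving 28% + 46% = 74%.
By spousal attribution (R2), Priya Baptiste is treated as also owning Hana Baptiste's interest in Silverbay Realty LP, giving 34% + 56% = 90%.
By spousal attribution (R2), Priya Baptiste is treated as owning Hana Baptiste's 77% interest in Beacon Industries Corp.
Chain via Copperline Services GmbH (R3): 74% × 47% = 34.78% of Harbor Partners LP.
Chain via Silverbay Realty LP (R3): 90% × 26% = 23.4% of Harbor Partners LP.
Chain via Beacon Industries Corp. (R3): 77% × 14% = 10.78% of Harbor Partners LP.
Aggregating (R1): 34.78% + 23.4% + 10.78% = 68.96%.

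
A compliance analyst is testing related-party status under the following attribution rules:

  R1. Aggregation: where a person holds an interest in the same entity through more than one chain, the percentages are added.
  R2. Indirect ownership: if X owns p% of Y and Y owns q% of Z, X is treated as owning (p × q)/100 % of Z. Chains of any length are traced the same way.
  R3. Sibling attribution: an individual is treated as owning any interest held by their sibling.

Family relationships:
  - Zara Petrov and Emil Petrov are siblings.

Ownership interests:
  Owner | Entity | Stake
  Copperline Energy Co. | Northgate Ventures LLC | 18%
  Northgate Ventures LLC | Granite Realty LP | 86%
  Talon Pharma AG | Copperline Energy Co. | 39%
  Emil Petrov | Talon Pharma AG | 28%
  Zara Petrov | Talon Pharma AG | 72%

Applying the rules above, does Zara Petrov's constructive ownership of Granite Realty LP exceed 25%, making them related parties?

No

By sibling attribution (R3), Zara Petrov is treated as also owning Emil Petrov's interest in Talon Pharma AG, giving 72% + 28% = 100%.
Chain via Talon Pharma AG → Copperline Energy Co. → Northgate Ventures LLC (R2): 100% × 39% × 18% × 86% = 6.0372% of Granite Realty LP.
6.0372% does not exceed the 25% threshold, so Zara is not a related party to Granite Realty LP.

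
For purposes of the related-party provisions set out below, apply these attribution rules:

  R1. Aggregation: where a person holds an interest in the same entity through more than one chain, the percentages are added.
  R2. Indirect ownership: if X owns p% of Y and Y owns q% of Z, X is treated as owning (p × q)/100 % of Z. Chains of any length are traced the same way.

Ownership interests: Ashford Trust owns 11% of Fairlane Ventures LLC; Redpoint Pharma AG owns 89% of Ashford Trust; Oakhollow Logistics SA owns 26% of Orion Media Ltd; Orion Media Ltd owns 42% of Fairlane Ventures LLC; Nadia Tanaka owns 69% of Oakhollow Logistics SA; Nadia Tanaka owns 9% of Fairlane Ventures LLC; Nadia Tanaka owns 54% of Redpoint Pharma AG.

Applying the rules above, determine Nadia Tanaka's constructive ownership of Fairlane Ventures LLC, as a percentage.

21.8214%

Chain via Redpoint Pharma AG → Ashford Trust (R2): 54% × 89% × 11% = 5.2866% of Fairlane Ventures LLC.
Chain via Oakhollow Logistics SA → Orion Media Ltd (R2): 69% × 26% × 42% = 7.5348% of Fairlane Ventures LLC.
Direct interest in Fairlane Ventures LLC: 9%.
Aggregating (R1): 5.2866% + 7.5348% + 9% = 21.8214%.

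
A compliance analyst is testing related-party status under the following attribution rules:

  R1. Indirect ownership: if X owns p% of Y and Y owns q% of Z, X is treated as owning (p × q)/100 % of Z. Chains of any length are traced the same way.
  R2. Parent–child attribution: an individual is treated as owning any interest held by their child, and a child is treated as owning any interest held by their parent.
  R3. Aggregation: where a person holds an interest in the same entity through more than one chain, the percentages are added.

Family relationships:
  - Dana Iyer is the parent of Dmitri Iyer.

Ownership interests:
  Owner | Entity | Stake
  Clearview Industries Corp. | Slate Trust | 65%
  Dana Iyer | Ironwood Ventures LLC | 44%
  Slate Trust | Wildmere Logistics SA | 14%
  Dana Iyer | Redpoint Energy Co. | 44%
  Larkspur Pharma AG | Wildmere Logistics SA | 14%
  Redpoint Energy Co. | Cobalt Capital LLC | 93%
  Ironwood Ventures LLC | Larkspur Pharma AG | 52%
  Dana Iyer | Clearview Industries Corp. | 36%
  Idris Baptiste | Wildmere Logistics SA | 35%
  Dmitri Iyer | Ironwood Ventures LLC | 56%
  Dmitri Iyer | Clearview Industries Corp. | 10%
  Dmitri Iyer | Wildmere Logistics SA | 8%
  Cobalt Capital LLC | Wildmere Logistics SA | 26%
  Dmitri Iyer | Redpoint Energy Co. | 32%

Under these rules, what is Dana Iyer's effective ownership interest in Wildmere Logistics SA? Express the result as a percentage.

37.8428%

By parent–child attribution (R2), Dana Iyer is treated as also owning Dmitri Iyer's interest in Redpoint Energy Co, giving 44% + 32% = 76%.
By parent–child attribution (R2), Dana Iyer is treated as also owning Dmitri Iyer's interest in Clearview Industries Corp, giving 36% + 10% = 46%.
By parent–child attribution (R2), Dana Iyer is treated as also owning Dmitri Iyer's interest in Ironwood Ventures LLC, giving 44% + 56% = 100%.
By parent–child attribution (R2), Dana Iyer is treated as owning Dmitri Iyer's 8% interest in Wildmere Logistics SA.
Chain via Redpoint Energy Co. → Cobalt Capital LLC (R1): 76% × 93% × 26% = 18.3768% of Wildmere Logistics SA.
Chain via Clearview Industries Corp. → Slate Trust (R1): 46% × 65% × 14% = 4.186% of Wildmere Logistics SA.
Chain via Ironwood Ventures LLC → Larkspur Pharma AG (R1): 100% × 52% × 14% = 7.28% of Wildmere Logistics SA.
Direct interest in Wildmere Logistics SA: 8%.
Aggregating (R3): 18.3768% + 4.186% + 7.28% + 8% = 37.8428%.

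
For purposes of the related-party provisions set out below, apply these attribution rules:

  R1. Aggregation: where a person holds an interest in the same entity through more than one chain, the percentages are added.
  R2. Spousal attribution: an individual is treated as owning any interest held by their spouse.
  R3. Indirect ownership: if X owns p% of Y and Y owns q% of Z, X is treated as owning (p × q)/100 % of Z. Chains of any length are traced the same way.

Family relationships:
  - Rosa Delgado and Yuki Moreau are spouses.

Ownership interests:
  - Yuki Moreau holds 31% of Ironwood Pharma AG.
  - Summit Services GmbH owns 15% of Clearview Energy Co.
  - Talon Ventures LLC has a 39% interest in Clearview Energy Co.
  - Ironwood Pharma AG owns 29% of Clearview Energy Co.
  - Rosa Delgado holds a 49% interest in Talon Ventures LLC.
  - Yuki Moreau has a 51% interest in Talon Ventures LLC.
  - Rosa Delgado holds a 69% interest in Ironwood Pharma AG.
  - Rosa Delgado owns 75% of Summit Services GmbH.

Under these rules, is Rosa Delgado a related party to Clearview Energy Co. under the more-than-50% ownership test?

Yes

By spousal attribution (R2), Rosa Delgado is treated as also owning Yuki Moreau's interest in Ironwood Pharma AG, giving 69% + 31% = 100%.
By spousal attribution (R2), Rosa Delgado is treated as also owning Yuki Moreau's interest in Talon Ventures LLC, giving 49% + 51% = 100%.
Chain via Ironwood Pharma AG (R3): 100% × 29% = 29% of Clearview Energy Co.
Chain via Summit Services GmbH (R3): 75% × 15% = 11.25% of Clearview Energy Co.
Chain via Talon Ventures LLC (R3): 100% × 39% = 39% of Clearview Energy Co.
Aggregating (R1): 29% + 11.25% + 39% = 79.25%.
79.25% exceeds the 50% threshold, so Rosa is a related party to Clearview Energy Co.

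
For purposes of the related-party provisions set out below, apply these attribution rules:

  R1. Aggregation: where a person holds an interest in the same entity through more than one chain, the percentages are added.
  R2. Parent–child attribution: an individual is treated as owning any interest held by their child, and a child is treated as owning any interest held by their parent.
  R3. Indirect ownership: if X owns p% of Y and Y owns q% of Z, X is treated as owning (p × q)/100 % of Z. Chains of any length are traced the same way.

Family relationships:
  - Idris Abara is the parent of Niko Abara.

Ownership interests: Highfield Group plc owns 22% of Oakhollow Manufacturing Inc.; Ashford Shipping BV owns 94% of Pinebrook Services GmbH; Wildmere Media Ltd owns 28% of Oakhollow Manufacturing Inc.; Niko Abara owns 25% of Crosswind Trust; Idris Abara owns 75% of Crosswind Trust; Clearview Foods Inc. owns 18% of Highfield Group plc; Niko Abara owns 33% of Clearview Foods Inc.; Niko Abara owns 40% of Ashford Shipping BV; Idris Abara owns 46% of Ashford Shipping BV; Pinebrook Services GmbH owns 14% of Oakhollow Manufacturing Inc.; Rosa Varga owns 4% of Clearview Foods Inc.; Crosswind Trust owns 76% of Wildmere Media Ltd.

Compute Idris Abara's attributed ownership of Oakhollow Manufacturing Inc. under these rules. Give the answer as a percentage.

33.9044%

By parent–child attribution (R2), Idris Abara is treated as also owning Niko Abara's interest in Crosswind Trust, giving 75% + 25% = 100%.
By parent–child attribution (R2), Idris Abara is treated as also owning Niko Abara's interest in Ashford Shipping BV, giving 46% + 40% = 86%.
By parent–child attribution (R2), Idris Abara is treated as owning Niko Abara's 33% interest in Clearview Foods Inc.
Chain via Crosswind Trust → Wildmere Media Ltd (R3): 100% × 76% × 28% = 21.28% of Oakhollow Manufacturing Inc.
Chain via Ashford Shipping BV → Pinebrook Services GmbH (R3): 86% × 94% × 14% = 11.3176% of Oakhollow Manufacturing Inc.
Chain via Clearview Foods Inc. → Highfield Group plc (R3): 33% × 18% × 22% = 1.3068% of Oakhollow Manufacturing Inc.
Aggregating (R1): 21.28% + 11.3176% + 1.3068% = 33.9044%.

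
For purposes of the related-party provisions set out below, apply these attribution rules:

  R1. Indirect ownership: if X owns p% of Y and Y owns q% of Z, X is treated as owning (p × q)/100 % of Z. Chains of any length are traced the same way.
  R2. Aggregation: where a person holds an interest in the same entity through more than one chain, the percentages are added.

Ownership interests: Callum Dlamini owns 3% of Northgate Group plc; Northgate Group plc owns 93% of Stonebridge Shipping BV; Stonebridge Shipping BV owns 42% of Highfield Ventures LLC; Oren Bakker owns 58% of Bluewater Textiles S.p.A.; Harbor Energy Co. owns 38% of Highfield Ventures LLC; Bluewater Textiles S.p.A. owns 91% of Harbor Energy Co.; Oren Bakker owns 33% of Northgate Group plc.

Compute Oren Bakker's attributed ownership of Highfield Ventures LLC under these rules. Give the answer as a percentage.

32.9462%

Chain via Northgate Group plc → Stonebridge Shipping BV (R1): 33% × 93% × 42% = 12.8898% of Highfield Ventures LLC.
Chain via Bluewater Textiles S.p.A. → Harbor Energy Co. (R1): 58% × 91% × 38% = 20.0564% of Highfield Ventures LLC.
Aggregating (R2): 12.8898% + 20.0564% = 32.9462%.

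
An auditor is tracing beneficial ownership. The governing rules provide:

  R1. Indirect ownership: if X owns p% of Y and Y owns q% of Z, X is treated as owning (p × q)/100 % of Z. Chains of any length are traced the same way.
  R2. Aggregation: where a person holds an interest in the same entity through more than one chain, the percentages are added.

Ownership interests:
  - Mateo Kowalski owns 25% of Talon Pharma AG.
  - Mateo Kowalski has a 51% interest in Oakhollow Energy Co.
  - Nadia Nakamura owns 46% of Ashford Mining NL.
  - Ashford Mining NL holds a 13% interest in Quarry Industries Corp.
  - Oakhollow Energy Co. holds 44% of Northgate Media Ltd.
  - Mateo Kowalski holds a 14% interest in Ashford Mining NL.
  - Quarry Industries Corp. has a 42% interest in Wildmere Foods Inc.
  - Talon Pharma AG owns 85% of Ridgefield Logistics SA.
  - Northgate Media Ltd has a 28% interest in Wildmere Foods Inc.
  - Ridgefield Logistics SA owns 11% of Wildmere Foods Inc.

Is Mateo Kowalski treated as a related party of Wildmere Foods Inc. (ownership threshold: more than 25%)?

No

Chain via Ashford Mining NL → Quarry Industries Corp. (R1): 14% × 13% × 42% = 0.7644% of Wildmere Foods Inc.
Chain via Oakhollow Energy Co. → Northgate Media Ltd (R1): 51% × 44% × 28% = 6.2832% of Wildmere Foods Inc.
Chain via Talon Pharma AG → Ridgefield Logistics SA (R1): 25% × 85% × 11% = 2.3375% of Wildmere Foods Inc.
Aggregating (R2): 0.7644% + 6.2832% + 2.3375% = 9.3851%.
9.3851% does not exceed the 25% threshold, so Mateo is not a related party to Wildmere Foods Inc.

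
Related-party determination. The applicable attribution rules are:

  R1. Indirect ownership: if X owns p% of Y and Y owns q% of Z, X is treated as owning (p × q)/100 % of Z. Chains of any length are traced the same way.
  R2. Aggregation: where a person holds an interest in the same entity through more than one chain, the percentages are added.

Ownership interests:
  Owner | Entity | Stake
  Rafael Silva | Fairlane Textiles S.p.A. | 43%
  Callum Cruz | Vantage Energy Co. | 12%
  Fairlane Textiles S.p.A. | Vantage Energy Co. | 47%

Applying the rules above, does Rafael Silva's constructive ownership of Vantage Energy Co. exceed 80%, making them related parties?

Chain via Fairlane Textiles S.p.A. (R1): 43% × 47% = 20.21% of Vantage Energy Co.
20.21% does not exceed the 80% threshold, so Rafael is not a related party to Vantage Energy Co.

No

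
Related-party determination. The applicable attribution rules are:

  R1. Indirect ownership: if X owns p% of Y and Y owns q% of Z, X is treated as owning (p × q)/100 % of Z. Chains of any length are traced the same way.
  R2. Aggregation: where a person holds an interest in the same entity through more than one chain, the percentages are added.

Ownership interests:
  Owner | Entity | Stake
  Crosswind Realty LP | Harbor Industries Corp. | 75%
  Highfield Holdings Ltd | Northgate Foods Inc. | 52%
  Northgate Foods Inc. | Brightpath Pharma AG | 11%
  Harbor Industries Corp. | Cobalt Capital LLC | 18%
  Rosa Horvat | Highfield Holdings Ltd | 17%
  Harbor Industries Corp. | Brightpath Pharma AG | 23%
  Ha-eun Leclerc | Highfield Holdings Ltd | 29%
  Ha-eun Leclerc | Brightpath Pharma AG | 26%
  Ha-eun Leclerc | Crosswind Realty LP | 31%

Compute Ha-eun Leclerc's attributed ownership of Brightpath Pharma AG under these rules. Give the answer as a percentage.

33.0063%

Chain via Crosswind Realty LP → Harbor Industries Corp. (R1): 31% × 75% × 23% = 5.3475% of Brightpath Pharma AG.
Chain via Highfield Holdings Ltd → Northgate Foods Inc. (R1): 29% × 52% × 11% = 1.6588% of Brightpath Pharma AG.
Direct interest in Brightpath Pharma AG: 26%.
Aggregating (R2): 5.3475% + 1.6588% + 26% = 33.0063%.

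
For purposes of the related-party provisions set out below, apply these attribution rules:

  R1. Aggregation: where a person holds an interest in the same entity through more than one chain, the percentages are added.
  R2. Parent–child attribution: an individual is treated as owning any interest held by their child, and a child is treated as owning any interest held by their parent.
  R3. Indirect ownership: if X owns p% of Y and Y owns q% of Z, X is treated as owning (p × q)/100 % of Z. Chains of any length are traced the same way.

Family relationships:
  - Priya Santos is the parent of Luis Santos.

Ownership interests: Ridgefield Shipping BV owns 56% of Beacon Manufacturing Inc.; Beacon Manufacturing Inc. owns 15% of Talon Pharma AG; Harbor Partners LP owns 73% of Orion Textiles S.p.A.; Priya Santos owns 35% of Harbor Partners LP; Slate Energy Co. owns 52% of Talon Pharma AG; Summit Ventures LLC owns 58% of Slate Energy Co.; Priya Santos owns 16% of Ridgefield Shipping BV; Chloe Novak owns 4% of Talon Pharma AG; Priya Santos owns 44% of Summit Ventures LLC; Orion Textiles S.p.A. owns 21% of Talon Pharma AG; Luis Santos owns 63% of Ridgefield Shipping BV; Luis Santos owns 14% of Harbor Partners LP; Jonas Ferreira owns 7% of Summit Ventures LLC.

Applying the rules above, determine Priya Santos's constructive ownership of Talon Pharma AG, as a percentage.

By parent–child attribution (R2), Priya Santos is treated as also owning Luis Santos's interest in Harbor Partners LP, giving 35% + 14% = 49%.
By parent–child attribution (R2), Priya Santos is treated as also owning Luis Santos's interest in Ridgefield Shipping BV, giving 16% + 63% = 79%.
Chain via Harbor Partners LP → Orion Textiles S.p.A. (R3): 49% × 73% × 21% = 7.5117% of Talon Pharma AG.
Chain via Summit Ventures LLC → Slate Energy Co. (R3): 44% × 58% × 52% = 13.2704% of Talon Pharma AG.
Chain via Ridgefield Shipping BV → Beacon Manufacturing Inc. (R3): 79% × 56% × 15% = 6.636% of Talon Pharma AG.
Aggregating (R1): 7.5117% + 13.2704% + 6.636% = 27.4181%.

27.4181%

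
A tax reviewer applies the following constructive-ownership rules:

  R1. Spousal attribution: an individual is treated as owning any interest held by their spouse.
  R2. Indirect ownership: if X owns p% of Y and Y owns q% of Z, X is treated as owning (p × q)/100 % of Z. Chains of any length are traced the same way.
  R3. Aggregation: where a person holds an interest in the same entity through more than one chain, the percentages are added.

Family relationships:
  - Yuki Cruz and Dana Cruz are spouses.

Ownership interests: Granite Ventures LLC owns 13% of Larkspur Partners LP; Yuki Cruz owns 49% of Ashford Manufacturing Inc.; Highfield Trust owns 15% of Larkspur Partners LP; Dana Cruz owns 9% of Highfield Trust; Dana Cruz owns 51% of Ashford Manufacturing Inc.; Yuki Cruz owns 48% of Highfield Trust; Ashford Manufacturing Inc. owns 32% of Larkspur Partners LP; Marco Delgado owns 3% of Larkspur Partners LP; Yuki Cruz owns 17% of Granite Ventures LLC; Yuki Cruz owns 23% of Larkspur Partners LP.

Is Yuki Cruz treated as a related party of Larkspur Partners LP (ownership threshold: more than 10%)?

By spousal attribution (R1), Yuki Cruz is treated as also owning Dana Cruz's interest in Highfield Trust, giving 48% + 9% = 57%.
By spousal attribution (R1), Yuki Cruz is treated as also owning Dana Cruz's interest in Ashford Manufacturing Inc, giving 49% + 51% = 100%.
Chain via Granite Ventures LLC (R2): 17% × 13% = 2.21% of Larkspur Partners LP.
Chain via Highfield Trust (R2): 57% × 15% = 8.55% of Larkspur Partners LP.
Chain via Ashford Manufacturing Inc. (R2): 100% × 32% = 32% of Larkspur Partners LP.
Direct interest in Larkspur Partners LP: 23%.
Aggregating (R3): 2.21% + 8.55% + 32% + 23% = 65.76%.
65.76% exceeds the 10% threshold, so Yuki is a related party to Larkspur Partners LP.

Yes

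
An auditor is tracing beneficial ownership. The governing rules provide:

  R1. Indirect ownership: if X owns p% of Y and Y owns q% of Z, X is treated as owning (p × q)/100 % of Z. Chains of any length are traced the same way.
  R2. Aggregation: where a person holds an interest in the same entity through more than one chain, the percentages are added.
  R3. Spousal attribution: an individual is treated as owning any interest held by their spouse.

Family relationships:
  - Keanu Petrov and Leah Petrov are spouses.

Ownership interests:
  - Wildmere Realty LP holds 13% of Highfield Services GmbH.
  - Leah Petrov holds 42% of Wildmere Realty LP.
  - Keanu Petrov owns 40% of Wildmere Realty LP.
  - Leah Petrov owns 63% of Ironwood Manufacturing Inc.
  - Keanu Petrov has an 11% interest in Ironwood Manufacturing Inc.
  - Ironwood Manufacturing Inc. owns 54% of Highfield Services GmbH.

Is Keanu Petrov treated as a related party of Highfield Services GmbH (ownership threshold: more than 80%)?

By spousal attribution (R3), Keanu Petrov is treated as also owning Leah Petrov's interest in Ironwood Manufacturing Inc, giving 11% + 63% = 74%.
By spousal attribution (R3), Keanu Petrov is treated as also owning Leah Petrov's interest in Wildmere Realty LP, giving 40% + 42% = 82%.
Chain via Ironwood Manufacturing Inc. (R1): 74% × 54% = 39.96% of Highfield Services GmbH.
Chain via Wildmere Realty LP (R1): 82% × 13% = 10.66% of Highfield Services GmbH.
Aggregating (R2): 39.96% + 10.66% = 50.62%.
50.62% does not exceed the 80% threshold, so Keanu is not a related party to Highfield Services GmbH.

No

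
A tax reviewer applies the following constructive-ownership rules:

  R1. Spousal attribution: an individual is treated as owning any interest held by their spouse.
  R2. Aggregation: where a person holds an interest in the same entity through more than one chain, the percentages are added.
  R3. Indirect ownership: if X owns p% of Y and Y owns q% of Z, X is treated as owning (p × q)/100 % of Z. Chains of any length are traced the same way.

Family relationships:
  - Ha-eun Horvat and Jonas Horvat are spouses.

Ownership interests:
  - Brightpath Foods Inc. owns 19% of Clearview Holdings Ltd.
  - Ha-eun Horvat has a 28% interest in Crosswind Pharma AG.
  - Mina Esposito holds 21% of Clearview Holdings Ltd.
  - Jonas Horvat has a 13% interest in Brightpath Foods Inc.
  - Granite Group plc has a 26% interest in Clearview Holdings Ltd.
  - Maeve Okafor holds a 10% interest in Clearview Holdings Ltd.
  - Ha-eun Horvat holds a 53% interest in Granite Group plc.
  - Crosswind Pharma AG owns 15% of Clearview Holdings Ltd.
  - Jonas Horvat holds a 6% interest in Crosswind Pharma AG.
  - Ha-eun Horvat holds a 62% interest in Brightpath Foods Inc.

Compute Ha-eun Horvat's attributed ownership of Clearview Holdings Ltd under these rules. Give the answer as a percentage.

33.13%

By spousal attribution (R1), Ha-eun Horvat is treated as also owning Jonas Horvat's interest in Brightpath Foods Inc, giving 62% + 13% = 75%.
By spousal attribution (R1), Ha-eun Horvat is treated as also owning Jonas Horvat's interest in Crosswind Pharma AG, giving 28% + 6% = 34%.
Chain via Granite Group plc (R3): 53% × 26% = 13.78% of Clearview Holdings Ltd.
Chain via Brightpath Foods Inc. (R3): 75% × 19% = 14.25% of Clearview Holdings Ltd.
Chain via Crosswind Pharma AG (R3): 34% × 15% = 5.1% of Clearview Holdings Ltd.
Aggregating (R2): 13.78% + 14.25% + 5.1% = 33.13%.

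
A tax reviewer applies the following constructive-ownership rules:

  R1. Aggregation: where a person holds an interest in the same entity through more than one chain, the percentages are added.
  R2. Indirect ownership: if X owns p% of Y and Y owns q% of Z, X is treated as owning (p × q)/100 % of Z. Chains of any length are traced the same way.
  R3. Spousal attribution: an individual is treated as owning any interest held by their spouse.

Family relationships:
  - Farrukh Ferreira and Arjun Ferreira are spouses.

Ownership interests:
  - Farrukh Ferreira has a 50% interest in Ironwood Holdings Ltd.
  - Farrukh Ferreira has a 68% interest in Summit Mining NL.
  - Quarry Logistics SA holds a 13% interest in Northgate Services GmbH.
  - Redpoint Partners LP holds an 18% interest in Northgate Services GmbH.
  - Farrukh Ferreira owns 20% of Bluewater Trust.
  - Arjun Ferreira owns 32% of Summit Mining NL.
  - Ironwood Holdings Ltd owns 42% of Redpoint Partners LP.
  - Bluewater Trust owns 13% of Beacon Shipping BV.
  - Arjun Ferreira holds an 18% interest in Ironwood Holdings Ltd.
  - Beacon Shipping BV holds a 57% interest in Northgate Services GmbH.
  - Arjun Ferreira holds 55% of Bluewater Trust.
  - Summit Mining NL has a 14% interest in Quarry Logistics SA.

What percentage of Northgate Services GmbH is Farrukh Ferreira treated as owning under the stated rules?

12.5183%

By spousal attribution (R3), Farrukh Ferreira is treated as also owning Arjun Ferreira's interest in Bluewater Trust, giving 20% + 55% = 75%.
By spousal attribution (R3), Farrukh Ferreira is treated as also owning Arjun Ferreira's interest in Ironwood Holdings Ltd, giving 50% + 18% = 68%.
By spousal attribution (R3), Farrukh Ferreira is treated as also owning Arjun Ferreira's interest in Summit Mining NL, giving 68% + 32% = 100%.
Chain via Bluewater Trust → Beacon Shipping BV (R2): 75% × 13% × 57% = 5.5575% of Northgate Services GmbH.
Chain via Ironwood Holdings Ltd → Redpoint Partners LP (R2): 68% × 42% × 18% = 5.1408% of Northgate Services GmbH.
Chain via Summit Mining NL → Quarry Logistics SA (R2): 100% × 14% × 13% = 1.82% of Northgate Services GmbH.
Aggregating (R1): 5.5575% + 5.1408% + 1.82% = 12.5183%.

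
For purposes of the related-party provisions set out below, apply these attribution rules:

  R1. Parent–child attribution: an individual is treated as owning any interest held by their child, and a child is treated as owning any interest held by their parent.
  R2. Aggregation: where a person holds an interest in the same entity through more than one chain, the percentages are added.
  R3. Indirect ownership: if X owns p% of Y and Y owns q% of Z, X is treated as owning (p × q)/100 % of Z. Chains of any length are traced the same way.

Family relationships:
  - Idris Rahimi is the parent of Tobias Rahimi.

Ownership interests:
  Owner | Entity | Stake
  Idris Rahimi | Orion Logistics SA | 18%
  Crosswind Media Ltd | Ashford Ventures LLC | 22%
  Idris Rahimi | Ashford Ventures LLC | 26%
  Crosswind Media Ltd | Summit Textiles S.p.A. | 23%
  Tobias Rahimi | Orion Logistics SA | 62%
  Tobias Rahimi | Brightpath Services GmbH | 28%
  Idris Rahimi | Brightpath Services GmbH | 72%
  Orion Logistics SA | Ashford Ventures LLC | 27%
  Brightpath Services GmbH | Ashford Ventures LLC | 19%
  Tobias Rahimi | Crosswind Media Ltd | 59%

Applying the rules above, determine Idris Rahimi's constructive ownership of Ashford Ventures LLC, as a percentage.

79.58%

By parent–child attribution (R1), Idris Rahimi is treated as also owning Tobias Rahimi's interest in Brightpath Services GmbH, giving 72% + 28% = 100%.
By parent–child attribution (R1), Idris Rahimi is treated as also owning Tobias Rahimi's interest in Orion Logistics SA, giving 18% + 62% = 80%.
By parent–child attribution (R1), Idris Rahimi is treated as owning Tobias Rahimi's 59% interest in Crosswind Media Ltd.
Chain via Brightpath Services GmbH (R3): 100% × 19% = 19% of Ashford Ventures LLC.
Chain via Orion Logistics SA (R3): 80% × 27% = 21.6% of Ashford Ventures LLC.
Direct interest in Ashford Ventures LLC: 26%.
Chain via Crosswind Media Ltd (R3): 59% × 22% = 12.98% of Ashford Ventures LLC.
Aggregating (R2): 19% + 21.6% + 26% + 12.98% = 79.58%.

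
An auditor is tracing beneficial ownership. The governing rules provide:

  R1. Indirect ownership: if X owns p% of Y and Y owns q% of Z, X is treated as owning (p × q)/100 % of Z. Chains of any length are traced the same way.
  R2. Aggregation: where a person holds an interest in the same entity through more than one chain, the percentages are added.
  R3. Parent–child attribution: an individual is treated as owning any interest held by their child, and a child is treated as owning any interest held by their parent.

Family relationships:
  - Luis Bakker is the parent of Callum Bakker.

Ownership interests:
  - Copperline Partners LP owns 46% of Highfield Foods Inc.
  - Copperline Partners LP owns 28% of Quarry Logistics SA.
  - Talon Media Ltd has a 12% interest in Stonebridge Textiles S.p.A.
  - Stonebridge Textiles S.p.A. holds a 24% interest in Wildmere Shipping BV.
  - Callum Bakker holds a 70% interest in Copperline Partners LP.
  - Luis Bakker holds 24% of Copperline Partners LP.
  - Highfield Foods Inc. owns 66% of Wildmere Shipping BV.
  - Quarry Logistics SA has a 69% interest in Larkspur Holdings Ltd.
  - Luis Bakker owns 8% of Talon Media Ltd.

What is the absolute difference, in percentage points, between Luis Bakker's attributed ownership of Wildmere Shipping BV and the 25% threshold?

By parent–child attribution (R3), Luis Bakker is treated as also owning Callum Bakker's interest in Copperline Partners LP, giving 24% + 70% = 94%.
Chain via Copperline Partners LP → Highfield Foods Inc. (R1): 94% × 46% × 66% = 28.5384% of Wildmere Shipping BV.
Chain via Talon Media Ltd → Stonebridge Textiles S.p.A. (R1): 8% × 12% × 24% = 0.2304% of Wildmere Shipping BV.
Aggregating (R2): 28.5384% + 0.2304% = 28.7688%.
28.7688% exceeds the 25% threshold by 3.7688 percentage points.

3.7688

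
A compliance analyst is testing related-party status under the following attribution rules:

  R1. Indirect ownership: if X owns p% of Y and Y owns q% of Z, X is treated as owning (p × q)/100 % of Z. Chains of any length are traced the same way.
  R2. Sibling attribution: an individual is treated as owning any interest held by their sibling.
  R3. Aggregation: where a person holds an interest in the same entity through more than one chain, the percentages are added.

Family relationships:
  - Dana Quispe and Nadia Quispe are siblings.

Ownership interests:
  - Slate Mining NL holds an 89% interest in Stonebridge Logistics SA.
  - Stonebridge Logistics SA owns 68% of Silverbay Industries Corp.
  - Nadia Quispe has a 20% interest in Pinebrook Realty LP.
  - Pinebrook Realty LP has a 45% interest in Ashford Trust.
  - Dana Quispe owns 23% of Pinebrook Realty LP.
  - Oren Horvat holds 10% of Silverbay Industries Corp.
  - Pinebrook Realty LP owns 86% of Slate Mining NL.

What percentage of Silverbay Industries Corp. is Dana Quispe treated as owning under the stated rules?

22.380296%

By sibling attribution (R2), Dana Quispe is treated as also owning Nadia Quispe's interest in Pinebrook Realty LP, giving 23% + 20% = 43%.
Chain via Pinebrook Realty LP → Slate Mining NL → Stonebridge Logistics SA (R1): 43% × 86% × 89% × 68% = 22.380296% of Silverbay Industries Corp.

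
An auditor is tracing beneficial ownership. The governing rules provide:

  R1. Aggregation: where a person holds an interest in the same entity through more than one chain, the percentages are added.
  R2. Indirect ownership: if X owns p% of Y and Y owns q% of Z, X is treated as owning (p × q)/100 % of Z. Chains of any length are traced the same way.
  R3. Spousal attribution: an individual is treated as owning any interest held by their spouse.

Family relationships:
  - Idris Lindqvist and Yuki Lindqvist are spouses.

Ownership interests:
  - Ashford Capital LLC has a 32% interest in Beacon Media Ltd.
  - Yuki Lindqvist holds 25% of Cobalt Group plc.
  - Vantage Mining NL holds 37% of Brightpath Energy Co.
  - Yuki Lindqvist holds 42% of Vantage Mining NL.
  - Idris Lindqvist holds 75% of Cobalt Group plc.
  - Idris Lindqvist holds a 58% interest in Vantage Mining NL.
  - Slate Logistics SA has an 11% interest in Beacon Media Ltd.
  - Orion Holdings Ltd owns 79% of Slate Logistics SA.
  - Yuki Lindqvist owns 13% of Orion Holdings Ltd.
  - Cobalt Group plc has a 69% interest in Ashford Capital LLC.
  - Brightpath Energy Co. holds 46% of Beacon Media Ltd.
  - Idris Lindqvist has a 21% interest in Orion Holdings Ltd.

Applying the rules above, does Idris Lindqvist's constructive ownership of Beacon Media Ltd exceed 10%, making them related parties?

Yes

By spousal attribution (R3), Idris Lindqvist is treated as also owning Yuki Lindqvist's interest in Cobalt Group plc, giving 75% + 25% = 100%.
By spousal attribution (R3), Idris Lindqvist is treated as also owning Yuki Lindqvist's interest in Vantage Mining NL, giving 58% + 42% = 100%.
By spousal attribution (R3), Idris Lindqvist is treated as also owning Yuki Lindqvist's interest in Orion Holdings Ltd, giving 21% + 13% = 34%.
Chain via Cobalt Group plc → Ashford Capital LLC (R2): 100% × 69% × 32% = 22.08% of Beacon Media Ltd.
Chain via Vantage Mining NL → Brightpath Energy Co. (R2): 100% × 37% × 46% = 17.02% of Beacon Media Ltd.
Chain via Orion Holdings Ltd → Slate Logistics SA (R2): 34% × 79% × 11% = 2.9546% of Beacon Media Ltd.
Aggregating (R1): 22.08% + 17.02% + 2.9546% = 42.0546%.
42.0546% exceeds the 10% threshold, so Idris is a related party to Beacon Media Ltd.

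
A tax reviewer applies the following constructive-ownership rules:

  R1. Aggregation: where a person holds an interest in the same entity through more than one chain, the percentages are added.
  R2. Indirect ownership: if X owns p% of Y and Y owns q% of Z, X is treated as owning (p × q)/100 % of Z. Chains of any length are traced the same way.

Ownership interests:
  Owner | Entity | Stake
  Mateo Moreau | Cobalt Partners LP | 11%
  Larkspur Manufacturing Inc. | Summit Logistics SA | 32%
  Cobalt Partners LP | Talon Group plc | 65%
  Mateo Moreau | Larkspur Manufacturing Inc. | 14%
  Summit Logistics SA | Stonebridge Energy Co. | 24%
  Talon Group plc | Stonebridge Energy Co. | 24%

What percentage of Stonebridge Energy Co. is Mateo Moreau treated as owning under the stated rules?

Chain via Cobalt Partners LP → Talon Group plc (R2): 11% × 65% × 24% = 1.716% of Stonebridge Energy Co.
Chain via Larkspur Manufacturing Inc. → Summit Logistics SA (R2): 14% × 32% × 24% = 1.0752% of Stonebridge Energy Co.
Aggregating (R1): 1.716% + 1.0752% = 2.7912%.

2.7912%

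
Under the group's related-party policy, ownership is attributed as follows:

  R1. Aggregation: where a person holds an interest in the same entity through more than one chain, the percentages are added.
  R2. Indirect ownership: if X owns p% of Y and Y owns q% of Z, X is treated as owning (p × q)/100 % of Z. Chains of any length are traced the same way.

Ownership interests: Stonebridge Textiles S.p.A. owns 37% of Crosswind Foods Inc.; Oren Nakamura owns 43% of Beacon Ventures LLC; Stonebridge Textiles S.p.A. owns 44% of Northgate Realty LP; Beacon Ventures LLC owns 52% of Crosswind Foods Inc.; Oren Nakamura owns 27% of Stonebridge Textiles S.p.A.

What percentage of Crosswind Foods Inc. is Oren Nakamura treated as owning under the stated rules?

Chain via Stonebridge Textiles S.p.A. (R2): 27% × 37% = 9.99% of Crosswind Foods Inc.
Chain via Beacon Ventures LLC (R2): 43% × 52% = 22.36% of Crosswind Foods Inc.
Aggregating (R1): 9.99% + 22.36% = 32.35%.

32.35%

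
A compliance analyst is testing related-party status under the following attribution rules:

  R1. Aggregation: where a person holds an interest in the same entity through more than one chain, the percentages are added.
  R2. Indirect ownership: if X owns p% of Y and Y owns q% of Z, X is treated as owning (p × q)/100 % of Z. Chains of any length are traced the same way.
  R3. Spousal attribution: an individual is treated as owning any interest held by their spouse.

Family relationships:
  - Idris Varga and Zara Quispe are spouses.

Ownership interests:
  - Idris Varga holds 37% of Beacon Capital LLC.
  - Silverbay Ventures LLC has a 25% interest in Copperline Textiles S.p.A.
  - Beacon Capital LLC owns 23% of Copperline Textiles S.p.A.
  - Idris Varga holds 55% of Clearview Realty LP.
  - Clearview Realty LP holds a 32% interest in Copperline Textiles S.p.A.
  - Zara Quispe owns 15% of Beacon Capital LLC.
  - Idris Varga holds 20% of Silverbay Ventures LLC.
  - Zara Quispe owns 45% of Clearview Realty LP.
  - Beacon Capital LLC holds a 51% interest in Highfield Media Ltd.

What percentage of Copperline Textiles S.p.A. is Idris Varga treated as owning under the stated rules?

48.96%

By spousal attribution (R3), Idris Varga is treated as also owning Zara Quispe's interest in Beacon Capital LLC, giving 37% + 15% = 52%.
By spousal attribution (R3), Idris Varga is treated as also owning Zara Quispe's interest in Clearview Realty LP, giving 55% + 45% = 100%.
Chain via Beacon Capital LLC (R2): 52% × 23% = 11.96% of Copperline Textiles S.p.A.
Chain via Silverbay Ventures LLC (R2): 20% × 25% = 5% of Copperline Textiles S.p.A.
Chain via Clearview Realty LP (R2): 100% × 32% = 32% of Copperline Textiles S.p.A.
Aggregating (R1): 11.96% + 5% + 32% = 48.96%.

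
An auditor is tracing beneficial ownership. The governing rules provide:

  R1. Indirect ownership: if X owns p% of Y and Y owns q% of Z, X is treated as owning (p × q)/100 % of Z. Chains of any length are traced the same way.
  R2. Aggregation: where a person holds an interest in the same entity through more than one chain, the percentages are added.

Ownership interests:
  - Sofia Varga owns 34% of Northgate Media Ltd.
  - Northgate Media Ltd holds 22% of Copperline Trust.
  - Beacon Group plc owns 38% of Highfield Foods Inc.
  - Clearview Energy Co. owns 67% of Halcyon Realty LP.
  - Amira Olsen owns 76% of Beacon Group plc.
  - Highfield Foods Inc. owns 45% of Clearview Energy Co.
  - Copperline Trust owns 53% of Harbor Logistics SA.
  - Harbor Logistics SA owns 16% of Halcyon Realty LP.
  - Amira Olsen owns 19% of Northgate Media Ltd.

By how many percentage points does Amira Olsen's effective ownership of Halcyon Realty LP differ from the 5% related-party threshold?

Chain via Northgate Media Ltd → Copperline Trust → Harbor Logistics SA (R1): 19% × 22% × 53% × 16% = 0.354464% of Halcyon Realty LP.
Chain via Beacon Group plc → Highfield Foods Inc. → Clearview Energy Co. (R1): 76% × 38% × 45% × 67% = 8.70732% of Halcyon Realty LP.
Aggregating (R2): 0.354464% + 8.70732% = 9.061784%.
9.061784% exceeds the 5% threshold by 4.061784 percentage points.

4.061784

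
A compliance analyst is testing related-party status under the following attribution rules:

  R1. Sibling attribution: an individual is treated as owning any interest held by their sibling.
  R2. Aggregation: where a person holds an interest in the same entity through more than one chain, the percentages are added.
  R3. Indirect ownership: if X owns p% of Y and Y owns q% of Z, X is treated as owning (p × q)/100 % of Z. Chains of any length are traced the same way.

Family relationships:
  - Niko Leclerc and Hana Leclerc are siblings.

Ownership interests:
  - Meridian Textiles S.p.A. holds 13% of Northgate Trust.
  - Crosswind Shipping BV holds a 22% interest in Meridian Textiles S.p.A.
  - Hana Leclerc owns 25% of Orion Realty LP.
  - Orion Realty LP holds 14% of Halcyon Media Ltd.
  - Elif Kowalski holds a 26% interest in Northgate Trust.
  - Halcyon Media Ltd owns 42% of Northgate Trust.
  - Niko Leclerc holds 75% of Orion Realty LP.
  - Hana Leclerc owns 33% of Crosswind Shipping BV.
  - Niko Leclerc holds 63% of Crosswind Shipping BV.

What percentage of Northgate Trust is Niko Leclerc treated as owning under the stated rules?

8.6256%

By sibling attribution (R1), Niko Leclerc is treated as also owning Hana Leclerc's interest in Orion Realty LP, giving 75% + 25% = 100%.
By sibling attribution (R1), Niko Leclerc is treated as also owning Hana Leclerc's interest in Crosswind Shipping BV, giving 63% + 33% = 96%.
Chain via Orion Realty LP → Halcyon Media Ltd (R3): 100% × 14% × 42% = 5.88% of Northgate Trust.
Chain via Crosswind Shipping BV → Meridian Textiles S.p.A. (R3): 96% × 22% × 13% = 2.7456% of Northgate Trust.
Aggregating (R2): 5.88% + 2.7456% = 8.6256%.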